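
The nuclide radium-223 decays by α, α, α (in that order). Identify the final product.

Start: (A, Z) = (223, 88).
After α: (219, 86).
After α: (215, 84).
After α: (211, 82).
Z = 82 is lead.

Pb-211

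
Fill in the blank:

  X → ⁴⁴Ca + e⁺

Sc-44

Conserve mass number: A = 44 + 0, so A = 44.
Conserve atomic number: Z = 20 + 1, so Z = 21.
Z = 21 is scandium, so the species is ⁴⁴Sc.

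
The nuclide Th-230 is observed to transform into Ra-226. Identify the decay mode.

alpha decay

ΔA = 226 − 230 = -4; ΔZ = 88 − 90 = -2.
A drops by 4 and Z drops by 2 — the signature of alpha emission.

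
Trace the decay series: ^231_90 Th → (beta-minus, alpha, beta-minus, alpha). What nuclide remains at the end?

Start: (A, Z) = (231, 90).
After β⁻: (231, 91).
After α: (227, 89).
After β⁻: (227, 90).
After α: (223, 88).
Z = 88 is radium.

Ra-223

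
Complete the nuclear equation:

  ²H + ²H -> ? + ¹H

H-3

Conserve mass number: 2 + 2 = A + 1, so A = 3.
Conserve atomic number: 1 + 1 = Z + 1, so Z = 1.
A = 3 and Z = 1 is ³H — a triton.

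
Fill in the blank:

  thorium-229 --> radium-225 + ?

alpha particle

Conserve mass number: 229 = 225 + A, so A = 4.
Conserve atomic number: 90 = 88 + Z, so Z = 2.
A = 4 and Z = 2 is helium-4 — an alpha particle.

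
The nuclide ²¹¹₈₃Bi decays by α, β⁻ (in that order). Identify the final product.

Start: (A, Z) = (211, 83).
After α: (207, 81).
After β⁻: (207, 82).
Z = 82 is lead.

Pb-207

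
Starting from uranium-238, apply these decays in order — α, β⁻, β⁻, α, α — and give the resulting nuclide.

Start: (A, Z) = (238, 92).
After α: (234, 90).
After β⁻: (234, 91).
After β⁻: (234, 92).
After α: (230, 90).
After α: (226, 88).
Z = 88 is radium.

Ra-226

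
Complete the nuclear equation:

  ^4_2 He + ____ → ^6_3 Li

deuteron

Conserve mass number: 4 + A = 6, so A = 2.
Conserve atomic number: 2 + Z = 3, so Z = 1.
A = 2 and Z = 1 is ^2_1 H — a deuteron.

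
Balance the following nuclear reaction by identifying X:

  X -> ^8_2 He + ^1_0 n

He-9

Conserve mass number: A = 8 + 1, so A = 9.
Conserve atomic number: Z = 2 + 0, so Z = 2.
Z = 2 is helium, so the species is ^9_2 He.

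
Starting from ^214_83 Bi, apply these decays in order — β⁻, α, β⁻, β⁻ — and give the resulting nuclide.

Po-210

Start: (A, Z) = (214, 83).
After β⁻: (214, 84).
After α: (210, 82).
After β⁻: (210, 83).
After β⁻: (210, 84).
Z = 84 is polonium.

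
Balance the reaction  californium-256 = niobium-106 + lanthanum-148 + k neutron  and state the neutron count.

Conserve mass number: 256 = 106 + 148 + k, so k = 256 − 254 = 2.
Check atomic number: 98 = 41 + 57 + 0 = 98. ✓

2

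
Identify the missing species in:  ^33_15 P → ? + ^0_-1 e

Conserve mass number: 33 = A + 0, so A = 33.
Conserve atomic number: 15 = Z − 1, so Z = 16.
Z = 16 is sulfur, so the species is ^33_16 S.

S-33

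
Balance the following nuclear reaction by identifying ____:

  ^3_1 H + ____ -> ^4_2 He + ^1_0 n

deuteron

Conserve mass number: 3 + A = 4 + 1, so A = 2.
Conserve atomic number: 1 + Z = 2 + 0, so Z = 1.
A = 2 and Z = 1 is ^2_1 H — a deuteron.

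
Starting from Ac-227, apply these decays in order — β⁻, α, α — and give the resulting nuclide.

Rn-219

Start: (A, Z) = (227, 89).
After β⁻: (227, 90).
After α: (223, 88).
After α: (219, 86).
Z = 86 is radon.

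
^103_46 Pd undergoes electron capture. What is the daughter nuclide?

Rh-103

Electron capture: mass number changes by +0, atomic number by -1.
A: 103 = 103; Z: 46 − 1 = 45.
Z = 45 is rhodium, so the daughter is ^103_45 Rh.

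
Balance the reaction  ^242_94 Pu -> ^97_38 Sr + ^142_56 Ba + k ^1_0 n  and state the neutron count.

Conserve mass number: 242 = 97 + 142 + k, so k = 242 − 239 = 3.
Check atomic number: 94 = 38 + 56 + 0 = 94. ✓

3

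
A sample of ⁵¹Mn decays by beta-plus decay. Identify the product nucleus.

Beta-plus decay: mass number changes by +0, atomic number by -1.
A: 51 = 51; Z: 25 − 1 = 24.
Z = 24 is chromium, so the daughter is ⁵¹Cr.

Cr-51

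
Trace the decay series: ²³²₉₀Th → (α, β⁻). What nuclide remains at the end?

Ac-228

Start: (A, Z) = (232, 90).
After α: (228, 88).
After β⁻: (228, 89).
Z = 89 is actinium.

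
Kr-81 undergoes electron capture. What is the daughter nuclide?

Br-81

Electron capture: mass number changes by +0, atomic number by -1.
A: 81 = 81; Z: 36 − 1 = 35.
Z = 35 is bromine, so the daughter is Br-81.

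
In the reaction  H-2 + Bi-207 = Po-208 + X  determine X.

Conserve mass number: 2 + 207 = 208 + A, so A = 1.
Conserve atomic number: 1 + 83 = 84 + Z, so Z = 0.
A = 1 and Z = 0 is n — a neutron.

neutron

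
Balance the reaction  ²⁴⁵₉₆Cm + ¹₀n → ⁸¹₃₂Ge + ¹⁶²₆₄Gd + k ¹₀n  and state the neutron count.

Conserve mass number: 246 = 81 + 162 + k, so k = 246 − 243 = 3.
Check atomic number: 96 = 32 + 64 + 0 = 96. ✓

3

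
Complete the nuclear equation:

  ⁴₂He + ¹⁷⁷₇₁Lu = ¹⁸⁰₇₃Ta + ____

neutron

Conserve mass number: 4 + 177 = 180 + A, so A = 1.
Conserve atomic number: 2 + 71 = 73 + Z, so Z = 0.
A = 1 and Z = 0 is ¹₀n — a neutron.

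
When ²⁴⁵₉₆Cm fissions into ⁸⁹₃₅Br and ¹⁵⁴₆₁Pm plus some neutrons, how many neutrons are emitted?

Conserve mass number: 245 = 89 + 154 + k, so k = 245 − 243 = 2.
Check atomic number: 96 = 35 + 61 + 0 = 96. ✓

2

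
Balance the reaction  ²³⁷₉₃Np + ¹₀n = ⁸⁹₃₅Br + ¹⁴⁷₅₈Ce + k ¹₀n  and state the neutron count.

2

Conserve mass number: 238 = 89 + 147 + k, so k = 238 − 236 = 2.
Check atomic number: 93 = 35 + 58 + 0 = 93. ✓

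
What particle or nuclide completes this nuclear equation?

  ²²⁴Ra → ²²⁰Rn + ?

Conserve mass number: 224 = 220 + A, so A = 4.
Conserve atomic number: 88 = 86 + Z, so Z = 2.
A = 4 and Z = 2 is ⁴He — an alpha particle.

alpha particle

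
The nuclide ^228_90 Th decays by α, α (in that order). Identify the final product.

Rn-220

Start: (A, Z) = (228, 90).
After α: (224, 88).
After α: (220, 86).
Z = 86 is radon.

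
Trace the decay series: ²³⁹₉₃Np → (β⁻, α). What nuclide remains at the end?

U-235

Start: (A, Z) = (239, 93).
After β⁻: (239, 94).
After α: (235, 92).
Z = 92 is uranium.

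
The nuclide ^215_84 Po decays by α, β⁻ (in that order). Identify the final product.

Bi-211

Start: (A, Z) = (215, 84).
After α: (211, 82).
After β⁻: (211, 83).
Z = 83 is bismuth.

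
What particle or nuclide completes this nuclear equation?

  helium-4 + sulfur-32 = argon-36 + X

Conserve mass number: 4 + 32 = 36 + A, so A = 0.
Conserve atomic number: 2 + 16 = 18 + Z, so Z = 0.
A = 0 and Z = 0 is γ — a gamma ray.

gamma ray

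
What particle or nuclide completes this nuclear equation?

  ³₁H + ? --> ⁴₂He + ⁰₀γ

Conserve mass number: 3 + A = 4 + 0, so A = 1.
Conserve atomic number: 1 + Z = 2 + 0, so Z = 1.
A = 1 and Z = 1 is ¹₁H — a proton.

proton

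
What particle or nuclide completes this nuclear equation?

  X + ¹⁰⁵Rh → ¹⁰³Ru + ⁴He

Conserve mass number: A + 105 = 103 + 4, so A = 2.
Conserve atomic number: Z + 45 = 44 + 2, so Z = 1.
A = 2 and Z = 1 is ²H — a deuteron.

deuteron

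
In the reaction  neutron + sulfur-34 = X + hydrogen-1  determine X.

Conserve mass number: 1 + 34 = A + 1, so A = 34.
Conserve atomic number: 0 + 16 = Z + 1, so Z = 15.
Z = 15 is phosphorus, so the species is phosphorus-34.

P-34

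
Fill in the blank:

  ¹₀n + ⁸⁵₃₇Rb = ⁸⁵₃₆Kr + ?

Conserve mass number: 1 + 85 = 85 + A, so A = 1.
Conserve atomic number: 0 + 37 = 36 + Z, so Z = 1.
A = 1 and Z = 1 is ¹₁H — a proton.

proton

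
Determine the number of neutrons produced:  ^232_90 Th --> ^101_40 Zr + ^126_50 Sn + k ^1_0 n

Conserve mass number: 232 = 101 + 126 + k, so k = 232 − 227 = 5.
Check atomic number: 90 = 40 + 50 + 0 = 90. ✓

5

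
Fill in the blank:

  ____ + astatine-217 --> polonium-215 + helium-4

Conserve mass number: A + 217 = 215 + 4, so A = 2.
Conserve atomic number: Z + 85 = 84 + 2, so Z = 1.
A = 2 and Z = 1 is hydrogen-2 — a deuteron.

deuteron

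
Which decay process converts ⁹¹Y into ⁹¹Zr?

ΔA = 91 − 91 = 0; ΔZ = 40 − 39 = +1.
A is unchanged and Z rises by 1 — a neutron has become a proton (β⁻ decay).

beta-minus decay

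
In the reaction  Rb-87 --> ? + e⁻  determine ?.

Conserve mass number: 87 = A + 0, so A = 87.
Conserve atomic number: 37 = Z − 1, so Z = 38.
Z = 38 is strontium, so the species is Sr-87.

Sr-87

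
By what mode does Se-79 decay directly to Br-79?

ΔA = 79 − 79 = 0; ΔZ = 35 − 34 = +1.
A is unchanged and Z rises by 1 — a neutron has become a proton (β⁻ decay).

beta-minus decay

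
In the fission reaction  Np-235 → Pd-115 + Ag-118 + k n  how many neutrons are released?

2

Conserve mass number: 235 = 115 + 118 + k, so k = 235 − 233 = 2.
Check atomic number: 93 = 46 + 47 + 0 = 93. ✓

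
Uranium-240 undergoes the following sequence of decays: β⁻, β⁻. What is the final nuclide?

Start: (A, Z) = (240, 92).
After β⁻: (240, 93).
After β⁻: (240, 94).
Z = 94 is plutonium.

Pu-240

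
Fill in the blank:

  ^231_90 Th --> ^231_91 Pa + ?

Conserve mass number: 231 = 231 + A, so A = 0.
Conserve atomic number: 90 = 91 + Z, so Z = -1.
A = 0 and Z = -1 is ^0_-1 e — a beta-minus particle.

beta-minus particle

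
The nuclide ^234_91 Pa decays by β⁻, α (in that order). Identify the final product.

Start: (A, Z) = (234, 91).
After β⁻: (234, 92).
After α: (230, 90).
Z = 90 is thorium.

Th-230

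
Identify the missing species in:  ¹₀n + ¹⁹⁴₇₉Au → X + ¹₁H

Pt-194

Conserve mass number: 1 + 194 = A + 1, so A = 194.
Conserve atomic number: 0 + 79 = Z + 1, so Z = 78.
Z = 78 is platinum, so the species is ¹⁹⁴₇₈Pt.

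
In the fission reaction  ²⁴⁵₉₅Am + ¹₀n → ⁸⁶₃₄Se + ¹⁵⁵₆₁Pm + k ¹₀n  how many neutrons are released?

Conserve mass number: 246 = 86 + 155 + k, so k = 246 − 241 = 5.
Check atomic number: 95 = 34 + 61 + 0 = 95. ✓

5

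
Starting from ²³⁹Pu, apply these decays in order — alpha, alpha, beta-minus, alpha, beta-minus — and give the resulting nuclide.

Start: (A, Z) = (239, 94).
After α: (235, 92).
After α: (231, 90).
After β⁻: (231, 91).
After α: (227, 89).
After β⁻: (227, 90).
Z = 90 is thorium.

Th-227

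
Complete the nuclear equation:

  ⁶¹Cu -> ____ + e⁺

Conserve mass number: 61 = A + 0, so A = 61.
Conserve atomic number: 29 = Z + 1, so Z = 28.
Z = 28 is nickel, so the species is ⁶¹Ni.

Ni-61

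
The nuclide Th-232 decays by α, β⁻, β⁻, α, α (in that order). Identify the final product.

Rn-220

Start: (A, Z) = (232, 90).
After α: (228, 88).
After β⁻: (228, 89).
After β⁻: (228, 90).
After α: (224, 88).
After α: (220, 86).
Z = 86 is radon.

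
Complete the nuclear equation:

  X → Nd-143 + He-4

Sm-147

Conserve mass number: A = 143 + 4, so A = 147.
Conserve atomic number: Z = 60 + 2, so Z = 62.
Z = 62 is samarium, so the species is Sm-147.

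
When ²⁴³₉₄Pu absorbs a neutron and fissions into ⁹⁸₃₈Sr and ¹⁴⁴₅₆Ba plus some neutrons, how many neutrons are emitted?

Conserve mass number: 244 = 98 + 144 + k, so k = 244 − 242 = 2.
Check atomic number: 94 = 38 + 56 + 0 = 94. ✓

2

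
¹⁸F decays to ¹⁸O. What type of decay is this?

ΔA = 18 − 18 = 0; ΔZ = 8 − 9 = -1.
A is unchanged and Z drops by 1 — a proton has become a neutron (β⁺ emission or electron capture).

beta-plus decay or electron capture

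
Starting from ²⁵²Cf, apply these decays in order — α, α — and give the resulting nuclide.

Pu-244

Start: (A, Z) = (252, 98).
After α: (248, 96).
After α: (244, 94).
Z = 94 is plutonium.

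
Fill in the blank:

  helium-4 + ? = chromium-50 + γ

Conserve mass number: 4 + A = 50 + 0, so A = 46.
Conserve atomic number: 2 + Z = 24 + 0, so Z = 22.
Z = 22 is titanium, so the species is titanium-46.

Ti-46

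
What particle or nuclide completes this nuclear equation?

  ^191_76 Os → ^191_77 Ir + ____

beta-minus particle

Conserve mass number: 191 = 191 + A, so A = 0.
Conserve atomic number: 76 = 77 + Z, so Z = -1.
A = 0 and Z = -1 is ^0_-1 e — a beta-minus particle.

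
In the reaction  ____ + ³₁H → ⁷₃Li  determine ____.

alpha particle

Conserve mass number: A + 3 = 7, so A = 4.
Conserve atomic number: Z + 1 = 3, so Z = 2.
A = 4 and Z = 2 is ⁴₂He — an alpha particle.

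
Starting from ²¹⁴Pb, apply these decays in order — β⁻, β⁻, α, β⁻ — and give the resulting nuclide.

Bi-210

Start: (A, Z) = (214, 82).
After β⁻: (214, 83).
After β⁻: (214, 84).
After α: (210, 82).
After β⁻: (210, 83).
Z = 83 is bismuth.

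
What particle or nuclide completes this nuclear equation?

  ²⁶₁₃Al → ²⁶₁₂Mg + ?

Conserve mass number: 26 = 26 + A, so A = 0.
Conserve atomic number: 13 = 12 + Z, so Z = 1.
A = 0 and Z = 1 is ⁰₁e — a positron.

positron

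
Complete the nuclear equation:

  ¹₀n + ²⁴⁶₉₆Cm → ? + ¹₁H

Conserve mass number: 1 + 246 = A + 1, so A = 246.
Conserve atomic number: 0 + 96 = Z + 1, so Z = 95.
Z = 95 is americium, so the species is ²⁴⁶₉₅Am.

Am-246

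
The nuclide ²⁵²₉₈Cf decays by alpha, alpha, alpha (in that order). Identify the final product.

U-240

Start: (A, Z) = (252, 98).
After α: (248, 96).
After α: (244, 94).
After α: (240, 92).
Z = 92 is uranium.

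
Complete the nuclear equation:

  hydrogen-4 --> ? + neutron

Conserve mass number: 4 = A + 1, so A = 3.
Conserve atomic number: 1 = Z + 0, so Z = 1.
A = 3 and Z = 1 is hydrogen-3 — a triton.

H-3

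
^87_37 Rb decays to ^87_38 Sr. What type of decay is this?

ΔA = 87 − 87 = 0; ΔZ = 38 − 37 = +1.
A is unchanged and Z rises by 1 — a neutron has become a proton (β⁻ decay).

beta-minus decay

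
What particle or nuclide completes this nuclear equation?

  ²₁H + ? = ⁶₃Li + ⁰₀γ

alpha particle

Conserve mass number: 2 + A = 6 + 0, so A = 4.
Conserve atomic number: 1 + Z = 3 + 0, so Z = 2.
A = 4 and Z = 2 is ⁴₂He — an alpha particle.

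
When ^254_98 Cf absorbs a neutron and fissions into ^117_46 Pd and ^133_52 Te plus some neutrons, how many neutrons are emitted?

5

Conserve mass number: 255 = 117 + 133 + k, so k = 255 − 250 = 5.
Check atomic number: 98 = 46 + 52 + 0 = 98. ✓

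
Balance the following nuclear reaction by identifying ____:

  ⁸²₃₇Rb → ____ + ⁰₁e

Conserve mass number: 82 = A + 0, so A = 82.
Conserve atomic number: 37 = Z + 1, so Z = 36.
Z = 36 is krypton, so the species is ⁸²₃₆Kr.

Kr-82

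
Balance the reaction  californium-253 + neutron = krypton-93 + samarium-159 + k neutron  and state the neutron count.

Conserve mass number: 254 = 93 + 159 + k, so k = 254 − 252 = 2.
Check atomic number: 98 = 36 + 62 + 0 = 98. ✓

2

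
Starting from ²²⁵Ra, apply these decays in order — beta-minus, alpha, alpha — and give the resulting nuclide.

At-217

Start: (A, Z) = (225, 88).
After β⁻: (225, 89).
After α: (221, 87).
After α: (217, 85).
Z = 85 is astatine.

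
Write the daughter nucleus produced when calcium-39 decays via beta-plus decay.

Beta-plus decay: mass number changes by +0, atomic number by -1.
A: 39 = 39; Z: 20 − 1 = 19.
Z = 19 is potassium, so the daughter is potassium-39.

K-39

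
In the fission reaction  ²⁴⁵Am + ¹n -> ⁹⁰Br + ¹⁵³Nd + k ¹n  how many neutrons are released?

Conserve mass number: 246 = 90 + 153 + k, so k = 246 − 243 = 3.
Check atomic number: 95 = 35 + 60 + 0 = 95. ✓

3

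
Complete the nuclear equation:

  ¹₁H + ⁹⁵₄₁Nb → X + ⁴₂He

Zr-92

Conserve mass number: 1 + 95 = A + 4, so A = 92.
Conserve atomic number: 1 + 41 = Z + 2, so Z = 40.
Z = 40 is zirconium, so the species is ⁹²₄₀Zr.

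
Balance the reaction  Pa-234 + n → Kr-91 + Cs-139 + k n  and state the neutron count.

Conserve mass number: 235 = 91 + 139 + k, so k = 235 − 230 = 5.
Check atomic number: 91 = 36 + 55 + 0 = 91. ✓

5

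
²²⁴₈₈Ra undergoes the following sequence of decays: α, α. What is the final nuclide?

Po-216

Start: (A, Z) = (224, 88).
After α: (220, 86).
After α: (216, 84).
Z = 84 is polonium.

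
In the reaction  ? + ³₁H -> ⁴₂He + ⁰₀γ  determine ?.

proton

Conserve mass number: A + 3 = 4 + 0, so A = 1.
Conserve atomic number: Z + 1 = 2 + 0, so Z = 1.
A = 1 and Z = 1 is ¹₁H — a proton.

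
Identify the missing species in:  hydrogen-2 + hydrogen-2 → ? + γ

Conserve mass number: 2 + 2 = A + 0, so A = 4.
Conserve atomic number: 1 + 1 = Z + 0, so Z = 2.
A = 4 and Z = 2 is helium-4 — an alpha particle.

He-4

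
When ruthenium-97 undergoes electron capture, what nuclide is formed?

Electron capture: mass number changes by +0, atomic number by -1.
A: 97 = 97; Z: 44 − 1 = 43.
Z = 43 is technetium, so the daughter is technetium-97.

Tc-97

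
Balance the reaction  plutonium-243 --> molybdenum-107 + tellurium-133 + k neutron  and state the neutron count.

3

Conserve mass number: 243 = 107 + 133 + k, so k = 243 − 240 = 3.
Check atomic number: 94 = 42 + 52 + 0 = 94. ✓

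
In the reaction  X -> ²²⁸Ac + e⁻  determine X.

Ra-228

Conserve mass number: A = 228 + 0, so A = 228.
Conserve atomic number: Z = 89 − 1, so Z = 88.
Z = 88 is radium, so the species is ²²⁸Ra.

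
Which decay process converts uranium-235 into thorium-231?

ΔA = 231 − 235 = -4; ΔZ = 90 − 92 = -2.
A drops by 4 and Z drops by 2 — the signature of alpha emission.

alpha decay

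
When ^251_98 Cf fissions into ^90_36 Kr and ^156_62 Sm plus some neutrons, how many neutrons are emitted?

Conserve mass number: 251 = 90 + 156 + k, so k = 251 − 246 = 5.
Check atomic number: 98 = 36 + 62 + 0 = 98. ✓

5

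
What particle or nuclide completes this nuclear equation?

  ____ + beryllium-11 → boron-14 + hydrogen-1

Conserve mass number: A + 11 = 14 + 1, so A = 4.
Conserve atomic number: Z + 4 = 5 + 1, so Z = 2.
A = 4 and Z = 2 is helium-4 — an alpha particle.

alpha particle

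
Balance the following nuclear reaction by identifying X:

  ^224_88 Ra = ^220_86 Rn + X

alpha particle

Conserve mass number: 224 = 220 + A, so A = 4.
Conserve atomic number: 88 = 86 + Z, so Z = 2.
A = 4 and Z = 2 is ^4_2 He — an alpha particle.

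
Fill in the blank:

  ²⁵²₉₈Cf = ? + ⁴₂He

Cm-248

Conserve mass number: 252 = A + 4, so A = 248.
Conserve atomic number: 98 = Z + 2, so Z = 96.
Z = 96 is curium, so the species is ²⁴⁸₉₆Cm.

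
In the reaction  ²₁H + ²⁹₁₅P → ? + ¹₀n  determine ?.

S-30

Conserve mass number: 2 + 29 = A + 1, so A = 30.
Conserve atomic number: 1 + 15 = Z + 0, so Z = 16.
Z = 16 is sulfur, so the species is ³⁰₁₆S.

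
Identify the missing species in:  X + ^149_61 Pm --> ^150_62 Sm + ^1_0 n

Conserve mass number: A + 149 = 150 + 1, so A = 2.
Conserve atomic number: Z + 61 = 62 + 0, so Z = 1.
A = 2 and Z = 1 is ^2_1 H — a deuteron.

deuteron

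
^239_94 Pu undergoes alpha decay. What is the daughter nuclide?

Alpha decay: mass number changes by -4, atomic number by -2.
A: 239 − 4 = 235; Z: 94 − 2 = 92.
Z = 92 is uranium, so the daughter is ^235_92 U.

U-235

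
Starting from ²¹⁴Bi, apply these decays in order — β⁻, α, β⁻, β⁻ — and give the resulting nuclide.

Po-210

Start: (A, Z) = (214, 83).
After β⁻: (214, 84).
After α: (210, 82).
After β⁻: (210, 83).
After β⁻: (210, 84).
Z = 84 is polonium.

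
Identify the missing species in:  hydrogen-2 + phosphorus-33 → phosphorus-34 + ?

proton

Conserve mass number: 2 + 33 = 34 + A, so A = 1.
Conserve atomic number: 1 + 15 = 15 + Z, so Z = 1.
A = 1 and Z = 1 is hydrogen-1 — a proton.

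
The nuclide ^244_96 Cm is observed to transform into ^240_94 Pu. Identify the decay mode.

ΔA = 240 − 244 = -4; ΔZ = 94 − 96 = -2.
A drops by 4 and Z drops by 2 — the signature of alpha emission.

alpha decay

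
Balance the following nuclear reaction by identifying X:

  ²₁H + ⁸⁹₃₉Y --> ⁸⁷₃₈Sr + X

alpha particle

Conserve mass number: 2 + 89 = 87 + A, so A = 4.
Conserve atomic number: 1 + 39 = 38 + Z, so Z = 2.
A = 4 and Z = 2 is ⁴₂He — an alpha particle.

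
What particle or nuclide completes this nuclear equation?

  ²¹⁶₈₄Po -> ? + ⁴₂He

Conserve mass number: 216 = A + 4, so A = 212.
Conserve atomic number: 84 = Z + 2, so Z = 82.
Z = 82 is lead, so the species is ²¹²₈₂Pb.

Pb-212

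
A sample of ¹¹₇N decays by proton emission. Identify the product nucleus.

C-10

Proton emission: mass number changes by -1, atomic number by -1.
A: 11 − 1 = 10; Z: 7 − 1 = 6.
Z = 6 is carbon, so the daughter is ¹⁰₆C.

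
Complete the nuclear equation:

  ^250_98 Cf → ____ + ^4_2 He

Conserve mass number: 250 = A + 4, so A = 246.
Conserve atomic number: 98 = Z + 2, so Z = 96.
Z = 96 is curium, so the species is ^246_96 Cm.

Cm-246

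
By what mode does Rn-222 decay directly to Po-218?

alpha decay

ΔA = 218 − 222 = -4; ΔZ = 84 − 86 = -2.
A drops by 4 and Z drops by 2 — the signature of alpha emission.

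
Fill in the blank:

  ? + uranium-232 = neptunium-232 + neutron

proton

Conserve mass number: A + 232 = 232 + 1, so A = 1.
Conserve atomic number: Z + 92 = 93 + 0, so Z = 1.
A = 1 and Z = 1 is hydrogen-1 — a proton.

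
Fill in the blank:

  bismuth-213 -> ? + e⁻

Conserve mass number: 213 = A + 0, so A = 213.
Conserve atomic number: 83 = Z − 1, so Z = 84.
Z = 84 is polonium, so the species is polonium-213.

Po-213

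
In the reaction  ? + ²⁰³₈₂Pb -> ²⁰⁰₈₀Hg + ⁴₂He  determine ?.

Conserve mass number: A + 203 = 200 + 4, so A = 1.
Conserve atomic number: Z + 82 = 80 + 2, so Z = 0.
A = 1 and Z = 0 is ¹₀n — a neutron.

neutron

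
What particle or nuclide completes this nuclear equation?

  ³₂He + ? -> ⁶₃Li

Conserve mass number: 3 + A = 6, so A = 3.
Conserve atomic number: 2 + Z = 3, so Z = 1.
A = 3 and Z = 1 is ³₁H — a triton.

triton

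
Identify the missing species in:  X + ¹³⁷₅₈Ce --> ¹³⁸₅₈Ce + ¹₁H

deuteron

Conserve mass number: A + 137 = 138 + 1, so A = 2.
Conserve atomic number: Z + 58 = 58 + 1, so Z = 1.
A = 2 and Z = 1 is ²₁H — a deuteron.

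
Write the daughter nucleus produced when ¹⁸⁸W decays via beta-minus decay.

Re-188

Beta-minus decay: mass number changes by +0, atomic number by +1.
A: 188 = 188; Z: 74 + 1 = 75.
Z = 75 is rhenium, so the daughter is ¹⁸⁸Re.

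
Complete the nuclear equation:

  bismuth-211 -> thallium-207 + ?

Conserve mass number: 211 = 207 + A, so A = 4.
Conserve atomic number: 83 = 81 + Z, so Z = 2.
A = 4 and Z = 2 is helium-4 — an alpha particle.

alpha particle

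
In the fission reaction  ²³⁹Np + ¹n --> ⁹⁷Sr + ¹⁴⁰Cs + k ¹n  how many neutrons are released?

Conserve mass number: 240 = 97 + 140 + k, so k = 240 − 237 = 3.
Check atomic number: 93 = 38 + 55 + 0 = 93. ✓

3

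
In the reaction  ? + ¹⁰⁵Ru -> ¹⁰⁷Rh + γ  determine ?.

Conserve mass number: A + 105 = 107 + 0, so A = 2.
Conserve atomic number: Z + 44 = 45 + 0, so Z = 1.
A = 2 and Z = 1 is ²H — a deuteron.

deuteron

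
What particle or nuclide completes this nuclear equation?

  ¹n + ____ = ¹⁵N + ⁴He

F-18

Conserve mass number: 1 + A = 15 + 4, so A = 18.
Conserve atomic number: 0 + Z = 7 + 2, so Z = 9.
Z = 9 is fluorine, so the species is ¹⁸F.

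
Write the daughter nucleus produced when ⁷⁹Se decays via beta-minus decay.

Beta-minus decay: mass number changes by +0, atomic number by +1.
A: 79 = 79; Z: 34 + 1 = 35.
Z = 35 is bromine, so the daughter is ⁷⁹Br.

Br-79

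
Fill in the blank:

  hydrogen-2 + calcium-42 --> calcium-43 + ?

proton

Conserve mass number: 2 + 42 = 43 + A, so A = 1.
Conserve atomic number: 1 + 20 = 20 + Z, so Z = 1.
A = 1 and Z = 1 is hydrogen-1 — a proton.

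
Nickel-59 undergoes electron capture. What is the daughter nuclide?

Electron capture: mass number changes by +0, atomic number by -1.
A: 59 = 59; Z: 28 − 1 = 27.
Z = 27 is cobalt, so the daughter is cobalt-59.

Co-59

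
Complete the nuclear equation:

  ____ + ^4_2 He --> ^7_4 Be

Conserve mass number: A + 4 = 7, so A = 3.
Conserve atomic number: Z + 2 = 4, so Z = 2.
Z = 2 is helium, so the species is ^3_2 He.

He-3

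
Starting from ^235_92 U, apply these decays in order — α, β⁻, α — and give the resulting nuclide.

Ac-227

Start: (A, Z) = (235, 92).
After α: (231, 90).
After β⁻: (231, 91).
After α: (227, 89).
Z = 89 is actinium.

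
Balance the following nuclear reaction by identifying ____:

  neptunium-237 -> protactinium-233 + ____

Conserve mass number: 237 = 233 + A, so A = 4.
Conserve atomic number: 93 = 91 + Z, so Z = 2.
A = 4 and Z = 2 is helium-4 — an alpha particle.

alpha particle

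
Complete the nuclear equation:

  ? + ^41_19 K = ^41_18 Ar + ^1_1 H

neutron

Conserve mass number: A + 41 = 41 + 1, so A = 1.
Conserve atomic number: Z + 19 = 18 + 1, so Z = 0.
A = 1 and Z = 0 is ^1_0 n — a neutron.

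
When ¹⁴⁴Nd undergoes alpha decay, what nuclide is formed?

Alpha decay: mass number changes by -4, atomic number by -2.
A: 144 − 4 = 140; Z: 60 − 2 = 58.
Z = 58 is cerium, so the daughter is ¹⁴⁰Ce.

Ce-140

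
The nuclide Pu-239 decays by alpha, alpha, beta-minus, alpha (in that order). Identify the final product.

Ac-227

Start: (A, Z) = (239, 94).
After α: (235, 92).
After α: (231, 90).
After β⁻: (231, 91).
After α: (227, 89).
Z = 89 is actinium.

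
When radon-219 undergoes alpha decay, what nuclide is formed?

Po-215

Alpha decay: mass number changes by -4, atomic number by -2.
A: 219 − 4 = 215; Z: 86 − 2 = 84.
Z = 84 is polonium, so the daughter is polonium-215.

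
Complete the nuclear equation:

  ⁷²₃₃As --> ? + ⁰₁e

Conserve mass number: 72 = A + 0, so A = 72.
Conserve atomic number: 33 = Z + 1, so Z = 32.
Z = 32 is germanium, so the species is ⁷²₃₂Ge.

Ge-72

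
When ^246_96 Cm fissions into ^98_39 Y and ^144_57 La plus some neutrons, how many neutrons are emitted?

Conserve mass number: 246 = 98 + 144 + k, so k = 246 − 242 = 4.
Check atomic number: 96 = 39 + 57 + 0 = 96. ✓

4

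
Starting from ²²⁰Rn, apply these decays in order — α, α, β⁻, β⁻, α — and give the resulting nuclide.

Start: (A, Z) = (220, 86).
After α: (216, 84).
After α: (212, 82).
After β⁻: (212, 83).
After β⁻: (212, 84).
After α: (208, 82).
Z = 82 is lead.

Pb-208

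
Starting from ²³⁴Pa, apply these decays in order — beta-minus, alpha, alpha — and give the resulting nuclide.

Start: (A, Z) = (234, 91).
After β⁻: (234, 92).
After α: (230, 90).
After α: (226, 88).
Z = 88 is radium.

Ra-226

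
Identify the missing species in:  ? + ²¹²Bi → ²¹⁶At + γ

alpha particle

Conserve mass number: A + 212 = 216 + 0, so A = 4.
Conserve atomic number: Z + 83 = 85 + 0, so Z = 2.
A = 4 and Z = 2 is ⁴He — an alpha particle.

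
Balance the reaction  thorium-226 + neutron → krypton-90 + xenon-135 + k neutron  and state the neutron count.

Conserve mass number: 227 = 90 + 135 + k, so k = 227 − 225 = 2.
Check atomic number: 90 = 36 + 54 + 0 = 90. ✓

2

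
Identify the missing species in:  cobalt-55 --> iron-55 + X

positron

Conserve mass number: 55 = 55 + A, so A = 0.
Conserve atomic number: 27 = 26 + Z, so Z = 1.
A = 0 and Z = 1 is e⁺ — a positron.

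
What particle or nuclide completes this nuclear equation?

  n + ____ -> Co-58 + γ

Conserve mass number: 1 + A = 58 + 0, so A = 57.
Conserve atomic number: 0 + Z = 27 + 0, so Z = 27.
Z = 27 is cobalt, so the species is Co-57.

Co-57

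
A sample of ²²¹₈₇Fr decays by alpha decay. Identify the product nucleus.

At-217

Alpha decay: mass number changes by -4, atomic number by -2.
A: 221 − 4 = 217; Z: 87 − 2 = 85.
Z = 85 is astatine, so the daughter is ²¹⁷₈₅At.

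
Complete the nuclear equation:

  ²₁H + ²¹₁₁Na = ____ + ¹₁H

Conserve mass number: 2 + 21 = A + 1, so A = 22.
Conserve atomic number: 1 + 11 = Z + 1, so Z = 11.
Z = 11 is sodium, so the species is ²²₁₁Na.

Na-22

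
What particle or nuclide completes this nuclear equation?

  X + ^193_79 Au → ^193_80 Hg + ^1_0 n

Conserve mass number: A + 193 = 193 + 1, so A = 1.
Conserve atomic number: Z + 79 = 80 + 0, so Z = 1.
A = 1 and Z = 1 is ^1_1 H — a proton.

proton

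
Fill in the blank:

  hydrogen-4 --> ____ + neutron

H-3

Conserve mass number: 4 = A + 1, so A = 3.
Conserve atomic number: 1 = Z + 0, so Z = 1.
A = 3 and Z = 1 is hydrogen-3 — a triton.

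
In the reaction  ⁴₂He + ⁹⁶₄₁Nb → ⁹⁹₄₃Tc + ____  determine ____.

Conserve mass number: 4 + 96 = 99 + A, so A = 1.
Conserve atomic number: 2 + 41 = 43 + Z, so Z = 0.
A = 1 and Z = 0 is ¹₀n — a neutron.

neutron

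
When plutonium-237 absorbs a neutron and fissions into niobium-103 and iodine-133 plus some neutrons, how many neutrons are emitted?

2

Conserve mass number: 238 = 103 + 133 + k, so k = 238 − 236 = 2.
Check atomic number: 94 = 41 + 53 + 0 = 94. ✓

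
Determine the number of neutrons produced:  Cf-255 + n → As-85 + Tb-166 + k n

5

Conserve mass number: 256 = 85 + 166 + k, so k = 256 − 251 = 5.
Check atomic number: 98 = 33 + 65 + 0 = 98. ✓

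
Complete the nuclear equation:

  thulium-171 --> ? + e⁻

Yb-171

Conserve mass number: 171 = A + 0, so A = 171.
Conserve atomic number: 69 = Z − 1, so Z = 70.
Z = 70 is ytterbium, so the species is ytterbium-171.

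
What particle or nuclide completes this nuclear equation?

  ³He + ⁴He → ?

Conserve mass number: 3 + 4 = A, so A = 7.
Conserve atomic number: 2 + 2 = Z, so Z = 4.
Z = 4 is beryllium, so the species is ⁷Be.

Be-7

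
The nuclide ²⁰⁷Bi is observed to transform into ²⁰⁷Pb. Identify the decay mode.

ΔA = 207 − 207 = 0; ΔZ = 82 − 83 = -1.
A is unchanged and Z drops by 1 — a proton has become a neutron (β⁺ emission or electron capture).

beta-plus decay or electron capture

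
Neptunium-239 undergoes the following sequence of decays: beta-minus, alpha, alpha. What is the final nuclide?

Start: (A, Z) = (239, 93).
After β⁻: (239, 94).
After α: (235, 92).
After α: (231, 90).
Z = 90 is thorium.

Th-231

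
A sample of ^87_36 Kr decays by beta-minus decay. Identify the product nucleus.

Rb-87

Beta-minus decay: mass number changes by +0, atomic number by +1.
A: 87 = 87; Z: 36 + 1 = 37.
Z = 37 is rubidium, so the daughter is ^87_37 Rb.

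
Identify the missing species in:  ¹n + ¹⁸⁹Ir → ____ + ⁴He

Re-186

Conserve mass number: 1 + 189 = A + 4, so A = 186.
Conserve atomic number: 0 + 77 = Z + 2, so Z = 75.
Z = 75 is rhenium, so the species is ¹⁸⁶Re.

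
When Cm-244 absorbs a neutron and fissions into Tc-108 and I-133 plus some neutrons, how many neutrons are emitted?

Conserve mass number: 245 = 108 + 133 + k, so k = 245 − 241 = 4.
Check atomic number: 96 = 43 + 53 + 0 = 96. ✓

4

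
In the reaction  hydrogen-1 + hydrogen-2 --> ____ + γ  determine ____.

He-3

Conserve mass number: 1 + 2 = A + 0, so A = 3.
Conserve atomic number: 1 + 1 = Z + 0, so Z = 2.
Z = 2 is helium, so the species is helium-3.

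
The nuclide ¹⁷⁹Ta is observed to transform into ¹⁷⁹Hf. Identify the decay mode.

ΔA = 179 − 179 = 0; ΔZ = 72 − 73 = -1.
A is unchanged and Z drops by 1 — a proton has become a neutron (β⁺ emission or electron capture).

beta-plus decay or electron capture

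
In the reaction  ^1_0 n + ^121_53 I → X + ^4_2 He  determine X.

Conserve mass number: 1 + 121 = A + 4, so A = 118.
Conserve atomic number: 0 + 53 = Z + 2, so Z = 51.
Z = 51 is antimony, so the species is ^118_51 Sb.

Sb-118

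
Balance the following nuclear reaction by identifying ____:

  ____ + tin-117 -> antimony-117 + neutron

proton

Conserve mass number: A + 117 = 117 + 1, so A = 1.
Conserve atomic number: Z + 50 = 51 + 0, so Z = 1.
A = 1 and Z = 1 is hydrogen-1 — a proton.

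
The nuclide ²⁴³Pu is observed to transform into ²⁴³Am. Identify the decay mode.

beta-minus decay

ΔA = 243 − 243 = 0; ΔZ = 95 − 94 = +1.
A is unchanged and Z rises by 1 — a neutron has become a proton (β⁻ decay).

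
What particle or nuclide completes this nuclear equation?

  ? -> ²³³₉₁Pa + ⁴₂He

Conserve mass number: A = 233 + 4, so A = 237.
Conserve atomic number: Z = 91 + 2, so Z = 93.
Z = 93 is neptunium, so the species is ²³⁷₉₃Np.

Np-237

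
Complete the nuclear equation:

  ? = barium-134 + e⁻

Cs-134

Conserve mass number: A = 134 + 0, so A = 134.
Conserve atomic number: Z = 56 − 1, so Z = 55.
Z = 55 is caesium, so the species is caesium-134.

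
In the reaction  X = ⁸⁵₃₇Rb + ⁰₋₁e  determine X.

Conserve mass number: A = 85 + 0, so A = 85.
Conserve atomic number: Z = 37 − 1, so Z = 36.
Z = 36 is krypton, so the species is ⁸⁵₃₆Kr.

Kr-85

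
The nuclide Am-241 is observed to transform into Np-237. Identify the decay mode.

ΔA = 237 − 241 = -4; ΔZ = 93 − 95 = -2.
A drops by 4 and Z drops by 2 — the signature of alpha emission.

alpha decay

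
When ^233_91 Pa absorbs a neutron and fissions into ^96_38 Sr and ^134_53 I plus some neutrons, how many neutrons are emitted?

4

Conserve mass number: 234 = 96 + 134 + k, so k = 234 − 230 = 4.
Check atomic number: 91 = 38 + 53 + 0 = 91. ✓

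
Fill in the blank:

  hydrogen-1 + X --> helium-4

Conserve mass number: 1 + A = 4, so A = 3.
Conserve atomic number: 1 + Z = 2, so Z = 1.
A = 3 and Z = 1 is hydrogen-3 — a triton.

triton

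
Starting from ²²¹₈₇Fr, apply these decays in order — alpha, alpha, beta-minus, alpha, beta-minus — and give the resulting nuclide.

Bi-209

Start: (A, Z) = (221, 87).
After α: (217, 85).
After α: (213, 83).
After β⁻: (213, 84).
After α: (209, 82).
After β⁻: (209, 83).
Z = 83 is bismuth.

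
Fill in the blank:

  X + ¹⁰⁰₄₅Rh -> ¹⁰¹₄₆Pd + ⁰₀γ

proton

Conserve mass number: A + 100 = 101 + 0, so A = 1.
Conserve atomic number: Z + 45 = 46 + 0, so Z = 1.
A = 1 and Z = 1 is ¹₁H — a proton.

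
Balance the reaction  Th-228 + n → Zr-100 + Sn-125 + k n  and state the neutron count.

4

Conserve mass number: 229 = 100 + 125 + k, so k = 229 − 225 = 4.
Check atomic number: 90 = 40 + 50 + 0 = 90. ✓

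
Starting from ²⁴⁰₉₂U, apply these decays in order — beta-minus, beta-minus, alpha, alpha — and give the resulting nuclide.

Start: (A, Z) = (240, 92).
After β⁻: (240, 93).
After β⁻: (240, 94).
After α: (236, 92).
After α: (232, 90).
Z = 90 is thorium.

Th-232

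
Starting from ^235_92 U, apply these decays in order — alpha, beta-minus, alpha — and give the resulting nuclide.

Start: (A, Z) = (235, 92).
After α: (231, 90).
After β⁻: (231, 91).
After α: (227, 89).
Z = 89 is actinium.

Ac-227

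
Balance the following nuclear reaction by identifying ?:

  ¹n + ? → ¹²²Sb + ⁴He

Conserve mass number: 1 + A = 122 + 4, so A = 125.
Conserve atomic number: 0 + Z = 51 + 2, so Z = 53.
Z = 53 is iodine, so the species is ¹²⁵I.

I-125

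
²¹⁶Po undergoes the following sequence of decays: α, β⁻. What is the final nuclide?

Bi-212

Start: (A, Z) = (216, 84).
After α: (212, 82).
After β⁻: (212, 83).
Z = 83 is bismuth.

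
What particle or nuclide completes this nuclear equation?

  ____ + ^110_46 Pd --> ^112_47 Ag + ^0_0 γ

deuteron

Conserve mass number: A + 110 = 112 + 0, so A = 2.
Conserve atomic number: Z + 46 = 47 + 0, so Z = 1.
A = 2 and Z = 1 is ^2_1 H — a deuteron.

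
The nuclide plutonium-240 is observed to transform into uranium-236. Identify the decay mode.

ΔA = 236 − 240 = -4; ΔZ = 92 − 94 = -2.
A drops by 4 and Z drops by 2 — the signature of alpha emission.

alpha decay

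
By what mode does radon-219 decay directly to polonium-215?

ΔA = 215 − 219 = -4; ΔZ = 84 − 86 = -2.
A drops by 4 and Z drops by 2 — the signature of alpha emission.

alpha decay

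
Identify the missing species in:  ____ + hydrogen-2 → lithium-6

alpha particle

Conserve mass number: A + 2 = 6, so A = 4.
Conserve atomic number: Z + 1 = 3, so Z = 2.
A = 4 and Z = 2 is helium-4 — an alpha particle.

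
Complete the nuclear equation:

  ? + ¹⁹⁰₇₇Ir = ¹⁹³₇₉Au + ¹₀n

alpha particle

Conserve mass number: A + 190 = 193 + 1, so A = 4.
Conserve atomic number: Z + 77 = 79 + 0, so Z = 2.
A = 4 and Z = 2 is ⁴₂He — an alpha particle.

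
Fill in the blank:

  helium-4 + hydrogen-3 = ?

Li-7

Conserve mass number: 4 + 3 = A, so A = 7.
Conserve atomic number: 2 + 1 = Z, so Z = 3.
Z = 3 is lithium, so the species is lithium-7.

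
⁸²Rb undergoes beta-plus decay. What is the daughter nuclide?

Beta-plus decay: mass number changes by +0, atomic number by -1.
A: 82 = 82; Z: 37 − 1 = 36.
Z = 36 is krypton, so the daughter is ⁸²Kr.

Kr-82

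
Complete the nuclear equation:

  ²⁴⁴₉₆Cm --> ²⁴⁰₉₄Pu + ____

Conserve mass number: 244 = 240 + A, so A = 4.
Conserve atomic number: 96 = 94 + Z, so Z = 2.
A = 4 and Z = 2 is ⁴₂He — an alpha particle.

alpha particle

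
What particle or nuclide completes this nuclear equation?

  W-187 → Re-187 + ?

beta-minus particle

Conserve mass number: 187 = 187 + A, so A = 0.
Conserve atomic number: 74 = 75 + Z, so Z = -1.
A = 0 and Z = -1 is e⁻ — a beta-minus particle.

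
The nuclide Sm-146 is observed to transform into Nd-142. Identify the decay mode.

alpha decay

ΔA = 142 − 146 = -4; ΔZ = 60 − 62 = -2.
A drops by 4 and Z drops by 2 — the signature of alpha emission.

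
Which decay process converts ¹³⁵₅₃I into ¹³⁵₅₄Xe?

ΔA = 135 − 135 = 0; ΔZ = 54 − 53 = +1.
A is unchanged and Z rises by 1 — a neutron has become a proton (β⁻ decay).

beta-minus decay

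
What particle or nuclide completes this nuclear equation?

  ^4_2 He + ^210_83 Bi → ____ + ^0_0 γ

At-214

Conserve mass number: 4 + 210 = A + 0, so A = 214.
Conserve atomic number: 2 + 83 = Z + 0, so Z = 85.
Z = 85 is astatine, so the species is ^214_85 At.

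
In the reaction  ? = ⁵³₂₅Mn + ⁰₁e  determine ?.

Conserve mass number: A = 53 + 0, so A = 53.
Conserve atomic number: Z = 25 + 1, so Z = 26.
Z = 26 is iron, so the species is ⁵³₂₆Fe.

Fe-53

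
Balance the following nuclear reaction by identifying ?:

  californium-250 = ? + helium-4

Cm-246

Conserve mass number: 250 = A + 4, so A = 246.
Conserve atomic number: 98 = Z + 2, so Z = 96.
Z = 96 is curium, so the species is curium-246.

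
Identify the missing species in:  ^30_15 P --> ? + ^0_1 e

Si-30

Conserve mass number: 30 = A + 0, so A = 30.
Conserve atomic number: 15 = Z + 1, so Z = 14.
Z = 14 is silicon, so the species is ^30_14 Si.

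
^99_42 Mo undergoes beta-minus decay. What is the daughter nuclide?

Tc-99

Beta-minus decay: mass number changes by +0, atomic number by +1.
A: 99 = 99; Z: 42 + 1 = 43.
Z = 43 is technetium, so the daughter is ^99_43 Tc.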